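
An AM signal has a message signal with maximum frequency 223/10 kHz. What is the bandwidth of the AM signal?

In AM (double-sideband), the bandwidth is twice the message frequency.
BW = 2 * f_m = 2 * 223/10 kHz = 223/5 kHz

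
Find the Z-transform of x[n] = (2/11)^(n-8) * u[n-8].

Time-shifting property: if X(z) = Z{x[n]}, then Z{x[n-d]} = z^(-d) * X(z)
X(z) = z/(z - 2/11) for x[n] = (2/11)^n * u[n]
Z{x[n-8]} = z^(-8) * z/(z - 2/11) = z^(-7)/(z - 2/11)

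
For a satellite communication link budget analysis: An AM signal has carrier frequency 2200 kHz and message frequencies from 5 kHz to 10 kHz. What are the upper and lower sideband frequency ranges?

Upper sideband (USB) = fc + [fm_low, fm_high] = 2200 + [5, 10] = [2205, 2210] kHz
Lower sideband (LSB) = fc - [fm_high, fm_low] = 2200 - [10, 5] = [2190, 2195] kHz
Total occupied spectrum: 2190 kHz to 2210 kHz (plus carrier at 2200 kHz)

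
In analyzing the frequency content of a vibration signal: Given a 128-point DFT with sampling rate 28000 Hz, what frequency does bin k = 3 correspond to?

The frequency of DFT bin k is: f_k = k * f_s / N
f_3 = 3 * 28000 / 128 = 2625/4 Hz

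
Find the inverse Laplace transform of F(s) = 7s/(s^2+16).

Standard pair: s/(s^2+w^2) <-> cos(wt)*u(t)
With k=7, w=4: f(t) = 7*cos(4t)*u(t)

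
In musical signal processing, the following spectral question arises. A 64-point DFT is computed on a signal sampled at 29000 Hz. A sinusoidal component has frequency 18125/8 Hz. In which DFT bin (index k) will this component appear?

DFT frequency resolution = f_s/N = 29000/64 = 3625/8 Hz
Bin index k = f_signal / resolution = 18125/8 / 3625/8 = 5
The signal frequency 18125/8 Hz falls in DFT bin k = 5.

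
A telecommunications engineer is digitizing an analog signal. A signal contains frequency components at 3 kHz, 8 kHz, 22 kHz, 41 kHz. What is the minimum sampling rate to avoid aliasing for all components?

The highest frequency component is f_max = 41 kHz.
Nyquist rate = 2 * f_max = 2 * 41 kHz = 82 kHz.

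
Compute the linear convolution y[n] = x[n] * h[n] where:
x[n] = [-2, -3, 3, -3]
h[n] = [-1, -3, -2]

y[n] = sum_k x[k]*h[n-k]. Output length = len(x) + len(h) - 1 = 4 + 3 - 1 = 6.
y[0] = -2*-1 = 2
y[1] = -3*-1 + -2*-3 = 9
y[2] = 3*-1 + -3*-3 + -2*-2 = 10
y[3] = -3*-1 + 3*-3 + -3*-2 = 0
y[4] = -3*-3 + 3*-2 = 3
y[5] = -3*-2 = 6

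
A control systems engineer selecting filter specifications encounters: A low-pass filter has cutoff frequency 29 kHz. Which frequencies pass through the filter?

A low-pass filter passes all frequencies below the cutoff frequency 29 kHz and attenuates higher frequencies.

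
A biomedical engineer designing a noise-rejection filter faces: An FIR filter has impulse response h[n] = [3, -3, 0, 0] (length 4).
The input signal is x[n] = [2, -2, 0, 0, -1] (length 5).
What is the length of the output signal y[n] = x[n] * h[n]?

For linear convolution, the output length is:
len(y) = len(x) + len(h) - 1 = 5 + 4 - 1 = 8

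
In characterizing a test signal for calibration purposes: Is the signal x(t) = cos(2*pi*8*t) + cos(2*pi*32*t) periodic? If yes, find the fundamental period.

f1 = 8 Hz, f2 = 32 Hz
Period T1 = 1/8, T2 = 1/32
Ratio T1/T2 = 32/8, which is rational.
The signal is periodic with fundamental period T = 1/GCD(8,32) = 1/8 s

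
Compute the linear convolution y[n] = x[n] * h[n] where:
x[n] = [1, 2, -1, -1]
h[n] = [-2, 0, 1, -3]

y[n] = sum_k x[k]*h[n-k]. Output length = len(x) + len(h) - 1 = 4 + 4 - 1 = 7.
y[0] = 1*-2 = -2
y[1] = 2*-2 + 1*0 = -4
y[2] = -1*-2 + 2*0 + 1*1 = 3
y[3] = -1*-2 + -1*0 + 2*1 + 1*-3 = 1
y[4] = -1*0 + -1*1 + 2*-3 = -7
y[5] = -1*1 + -1*-3 = 2
y[6] = -1*-3 = 3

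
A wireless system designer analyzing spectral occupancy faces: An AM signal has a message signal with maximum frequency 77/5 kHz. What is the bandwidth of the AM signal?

In AM (double-sideband), the bandwidth is twice the message frequency.
BW = 2 * f_m = 2 * 77/5 kHz = 154/5 kHz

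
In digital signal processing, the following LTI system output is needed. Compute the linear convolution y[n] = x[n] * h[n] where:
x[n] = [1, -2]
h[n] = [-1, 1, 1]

y[n] = sum_k x[k]*h[n-k]. Output length = len(x) + len(h) - 1 = 2 + 3 - 1 = 4.
y[0] = 1*-1 = -1
y[1] = -2*-1 + 1*1 = 3
y[2] = -2*1 + 1*1 = -1
y[3] = -2*1 = -2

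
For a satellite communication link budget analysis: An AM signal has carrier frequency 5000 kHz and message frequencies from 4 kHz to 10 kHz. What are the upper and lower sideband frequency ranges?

Upper sideband (USB) = fc + [fm_low, fm_high] = 5000 + [4, 10] = [5004, 5010] kHz
Lower sideband (LSB) = fc - [fm_high, fm_low] = 5000 - [10, 4] = [4990, 4996] kHz
Total occupied spectrum: 4990 kHz to 5010 kHz (plus carrier at 5000 kHz)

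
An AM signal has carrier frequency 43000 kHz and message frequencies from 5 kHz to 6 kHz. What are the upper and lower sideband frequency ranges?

Upper sideband (USB) = fc + [fm_low, fm_high] = 43000 + [5, 6] = [43005, 43006] kHz
Lower sideband (LSB) = fc - [fm_high, fm_low] = 43000 - [6, 5] = [42994, 42995] kHz
Total occupied spectrum: 42994 kHz to 43006 kHz (plus carrier at 43000 kHz)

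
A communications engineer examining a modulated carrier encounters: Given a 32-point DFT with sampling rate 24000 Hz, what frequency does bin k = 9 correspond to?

The frequency of DFT bin k is: f_k = k * f_s / N
f_9 = 9 * 24000 / 32 = 6750 Hz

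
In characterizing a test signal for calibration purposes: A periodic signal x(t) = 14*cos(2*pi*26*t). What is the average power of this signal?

Average power of A*cos(wt) is A^2/2.
P = 14^2 / 2 = 196/2 = 98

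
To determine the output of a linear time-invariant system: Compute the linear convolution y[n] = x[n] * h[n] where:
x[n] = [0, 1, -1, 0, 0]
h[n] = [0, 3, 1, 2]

y[n] = sum_k x[k]*h[n-k]. Output length = len(x) + len(h) - 1 = 5 + 4 - 1 = 8.
y[0] = 0*0 = 0
y[1] = 1*0 + 0*3 = 0
y[2] = -1*0 + 1*3 + 0*1 = 3
y[3] = 0*0 + -1*3 + 1*1 + 0*2 = -2
y[4] = 0*0 + 0*3 + -1*1 + 1*2 = 1
y[5] = 0*3 + 0*1 + -1*2 = -2
y[6] = 0*1 + 0*2 = 0
y[7] = 0*2 = 0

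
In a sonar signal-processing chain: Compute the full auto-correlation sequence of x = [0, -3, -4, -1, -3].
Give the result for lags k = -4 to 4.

r_xx[k] = sum_m x[m]*x[m+k], indexed from 0, for k = -4 to 4:
  r_xx[-4] = x[4]*x[0] = 0
  r_xx[-3] = x[3]*x[0] + x[4]*x[1] = 9
  r_xx[-2] = x[2]*x[0] + x[3]*x[1] + x[4]*x[2] = 15
  r_xx[-1] = x[1]*x[0] + x[2]*x[1] + x[3]*x[2] + x[4]*x[3] = 19
  r_xx[0] = x[0]*x[0] + x[1]*x[1] + x[2]*x[2] + x[3]*x[3] + x[4]*x[4] = 35
  r_xx[1] = x[0]*x[1] + x[1]*x[2] + x[2]*x[3] + x[3]*x[4] = 19
  r_xx[2] = x[0]*x[2] + x[1]*x[3] + x[2]*x[4] = 15
  r_xx[3] = x[0]*x[3] + x[1]*x[4] = 9
  r_xx[4] = x[0]*x[4] = 0
r_xx = [0, 9, 15, 19, 35, 19, 15, 9, 0]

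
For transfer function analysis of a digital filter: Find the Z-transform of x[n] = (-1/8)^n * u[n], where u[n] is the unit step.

The Z-transform of a^n * u[n] is z/(z-a) for |z| > |a|.
Here a = -1/8, so X(z) = z/(z - (-1/8)) = 8z/(8z + 1)
ROC: |z| > 1/8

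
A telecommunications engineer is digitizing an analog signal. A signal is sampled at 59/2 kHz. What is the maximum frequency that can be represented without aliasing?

The maximum frequency that can be represented without aliasing
is the Nyquist frequency: f_max = f_s / 2 = 59/2 kHz / 2 = 59/4 kHz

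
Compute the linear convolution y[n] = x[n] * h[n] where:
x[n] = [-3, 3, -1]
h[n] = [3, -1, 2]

y[n] = sum_k x[k]*h[n-k]. Output length = len(x) + len(h) - 1 = 3 + 3 - 1 = 5.
y[0] = -3*3 = -9
y[1] = 3*3 + -3*-1 = 12
y[2] = -1*3 + 3*-1 + -3*2 = -12
y[3] = -1*-1 + 3*2 = 7
y[4] = -1*2 = -2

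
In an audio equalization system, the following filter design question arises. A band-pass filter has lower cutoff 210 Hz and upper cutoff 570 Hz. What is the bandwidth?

Bandwidth = f_high - f_low
= 570 Hz - 210 Hz = 360 Hz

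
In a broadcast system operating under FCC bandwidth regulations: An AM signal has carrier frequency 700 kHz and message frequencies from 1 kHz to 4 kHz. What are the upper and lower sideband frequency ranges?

Upper sideband (USB) = fc + [fm_low, fm_high] = 700 + [1, 4] = [701, 704] kHz
Lower sideband (LSB) = fc - [fm_high, fm_low] = 700 - [4, 1] = [696, 699] kHz
Total occupied spectrum: 696 kHz to 704 kHz (plus carrier at 700 kHz)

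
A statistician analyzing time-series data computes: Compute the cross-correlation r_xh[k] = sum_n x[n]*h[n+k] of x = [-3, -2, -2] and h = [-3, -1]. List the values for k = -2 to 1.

Both sequences indexed from 0 and zero outside their support.
Lags with overlap: k = -2 to 1.
  r_xh[-2] = x[2]*h[0] = 6
  r_xh[-1] = x[1]*h[0] + x[2]*h[1] = 8
  r_xh[0] = x[0]*h[0] + x[1]*h[1] = 11
  r_xh[1] = x[0]*h[1] = 3
r_xh = [6, 8, 11, 3] (for k = -2, ..., 1)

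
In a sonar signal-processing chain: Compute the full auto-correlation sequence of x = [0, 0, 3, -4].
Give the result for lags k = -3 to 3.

r_xx[k] = sum_m x[m]*x[m+k], indexed from 0, for k = -3 to 3:
  r_xx[-3] = x[3]*x[0] = 0
  r_xx[-2] = x[2]*x[0] + x[3]*x[1] = 0
  r_xx[-1] = x[1]*x[0] + x[2]*x[1] + x[3]*x[2] = -12
  r_xx[0] = x[0]*x[0] + x[1]*x[1] + x[2]*x[2] + x[3]*x[3] = 25
  r_xx[1] = x[0]*x[1] + x[1]*x[2] + x[2]*x[3] = -12
  r_xx[2] = x[0]*x[2] + x[1]*x[3] = 0
  r_xx[3] = x[0]*x[3] = 0
r_xx = [0, 0, -12, 25, -12, 0, 0]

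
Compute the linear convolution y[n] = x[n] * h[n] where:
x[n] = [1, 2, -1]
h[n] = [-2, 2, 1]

y[n] = sum_k x[k]*h[n-k]. Output length = len(x) + len(h) - 1 = 3 + 3 - 1 = 5.
y[0] = 1*-2 = -2
y[1] = 2*-2 + 1*2 = -2
y[2] = -1*-2 + 2*2 + 1*1 = 7
y[3] = -1*2 + 2*1 = 0
y[4] = -1*1 = -1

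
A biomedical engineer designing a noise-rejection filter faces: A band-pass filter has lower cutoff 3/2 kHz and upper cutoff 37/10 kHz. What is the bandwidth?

Bandwidth = f_high - f_low
= 37/10 kHz - 3/2 kHz = 11/5 kHz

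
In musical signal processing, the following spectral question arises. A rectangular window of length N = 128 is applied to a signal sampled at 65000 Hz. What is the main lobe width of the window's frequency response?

For a rectangular window of length N,
the main lobe width in frequency is 2*f_s/N.
= 2*65000/128 = 8125/8 Hz
This determines the minimum frequency separation for resolving two sinusoids.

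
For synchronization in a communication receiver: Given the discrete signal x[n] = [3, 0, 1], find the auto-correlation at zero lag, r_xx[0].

The auto-correlation at zero lag r_xx[0] equals the signal energy.
r_xx[0] = sum of x[n]^2 = 3^2 + 0^2 + 1^2
= 9 + 0 + 1 = 10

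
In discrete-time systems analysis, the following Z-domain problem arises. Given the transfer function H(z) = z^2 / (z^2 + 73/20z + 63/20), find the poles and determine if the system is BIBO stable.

Poles are roots of the denominator: z^2 + 73/20z + 63/20 = 0.
Quadratic formula: z = [-(73/20) +/- sqrt((73/20)^2 - 4*(63/20))] / 2
Discriminant = 5329/400 - 63/5 = 289/400; sqrt = 17/20.
z = (-73/20 +/- 17/20) / 2 => z = -7/5 or z = -9/4.
|p1| = 7/5, |p2| = 9/4.
For BIBO stability, all poles must lie inside the unit circle (|p| < 1).
System is UNSTABLE since at least one |p| >= 1.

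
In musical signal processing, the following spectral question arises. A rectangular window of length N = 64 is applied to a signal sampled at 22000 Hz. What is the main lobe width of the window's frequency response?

For a rectangular window of length N,
the main lobe width in frequency is 2*f_s/N.
= 2*22000/64 = 1375/2 Hz
This determines the minimum frequency separation for resolving two sinusoids.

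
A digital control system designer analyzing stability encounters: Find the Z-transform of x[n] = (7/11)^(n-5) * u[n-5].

Time-shifting property: if X(z) = Z{x[n]}, then Z{x[n-d]} = z^(-d) * X(z)
X(z) = z/(z - 7/11) for x[n] = (7/11)^n * u[n]
Z{x[n-5]} = z^(-5) * z/(z - 7/11) = z^(-4)/(z - 7/11)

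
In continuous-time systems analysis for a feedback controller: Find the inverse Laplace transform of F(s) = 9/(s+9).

Standard pair: k/(s+a) <-> k*e^(-at)*u(t)
With k=9, a=9: f(t) = 9*e^(-9t)*u(t)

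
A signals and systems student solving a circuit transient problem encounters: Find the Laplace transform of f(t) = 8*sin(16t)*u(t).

Standard pair: sin(wt)*u(t) <-> w/(s^2+w^2)
With w = 16: L{8*sin(16t)*u(t)} = 128/(s^2+256)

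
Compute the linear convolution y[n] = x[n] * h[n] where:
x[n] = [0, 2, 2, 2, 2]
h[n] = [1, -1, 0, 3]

y[n] = sum_k x[k]*h[n-k]. Output length = len(x) + len(h) - 1 = 5 + 4 - 1 = 8.
y[0] = 0*1 = 0
y[1] = 2*1 + 0*-1 = 2
y[2] = 2*1 + 2*-1 + 0*0 = 0
y[3] = 2*1 + 2*-1 + 2*0 + 0*3 = 0
y[4] = 2*1 + 2*-1 + 2*0 + 2*3 = 6
y[5] = 2*-1 + 2*0 + 2*3 = 4
y[6] = 2*0 + 2*3 = 6
y[7] = 2*3 = 6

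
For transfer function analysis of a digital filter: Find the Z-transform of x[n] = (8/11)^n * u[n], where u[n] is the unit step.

The Z-transform of a^n * u[n] is z/(z-a) for |z| > |a|.
Here a = 8/11, so X(z) = z/(z - (8/11)) = 11z/(11z - 8)
ROC: |z| > 8/11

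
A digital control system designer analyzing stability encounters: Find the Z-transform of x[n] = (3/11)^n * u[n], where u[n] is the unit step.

The Z-transform of a^n * u[n] is z/(z-a) for |z| > |a|.
Here a = 3/11, so X(z) = z/(z - (3/11)) = 11z/(11z - 3)
ROC: |z| > 3/11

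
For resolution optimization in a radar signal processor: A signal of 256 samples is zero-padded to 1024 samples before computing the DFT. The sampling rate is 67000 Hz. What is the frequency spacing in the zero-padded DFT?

Original DFT: N = 256, resolution = f_s/N = 67000/256 = 8375/32 Hz
Zero-padded DFT: N = 1024, resolution = f_s/N = 67000/1024 = 8375/128 Hz
Zero-padding interpolates the spectrum (finer frequency grid)
but does NOT improve the true spectral resolution (ability to resolve close frequencies).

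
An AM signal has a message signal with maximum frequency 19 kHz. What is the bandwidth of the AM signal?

In AM (double-sideband), the bandwidth is twice the message frequency.
BW = 2 * f_m = 2 * 19 kHz = 38 kHz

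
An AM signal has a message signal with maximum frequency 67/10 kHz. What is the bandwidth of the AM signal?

In AM (double-sideband), the bandwidth is twice the message frequency.
BW = 2 * f_m = 2 * 67/10 kHz = 67/5 kHz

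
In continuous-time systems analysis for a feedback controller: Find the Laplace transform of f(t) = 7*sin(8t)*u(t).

Standard pair: sin(wt)*u(t) <-> w/(s^2+w^2)
With w = 8: L{7*sin(8t)*u(t)} = 56/(s^2+64)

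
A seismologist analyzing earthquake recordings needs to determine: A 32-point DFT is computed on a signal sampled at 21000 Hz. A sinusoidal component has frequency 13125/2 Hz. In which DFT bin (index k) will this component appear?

DFT frequency resolution = f_s/N = 21000/32 = 2625/4 Hz
Bin index k = f_signal / resolution = 13125/2 / 2625/4 = 10
The signal frequency 13125/2 Hz falls in DFT bin k = 10.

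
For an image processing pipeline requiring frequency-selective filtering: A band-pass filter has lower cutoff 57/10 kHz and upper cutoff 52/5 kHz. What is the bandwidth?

Bandwidth = f_high - f_low
= 52/5 kHz - 57/10 kHz = 47/10 kHz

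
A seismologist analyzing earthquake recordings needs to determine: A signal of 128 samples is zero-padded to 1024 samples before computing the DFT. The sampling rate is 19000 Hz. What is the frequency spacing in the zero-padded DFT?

Original DFT: N = 128, resolution = f_s/N = 19000/128 = 2375/16 Hz
Zero-padded DFT: N = 1024, resolution = f_s/N = 19000/1024 = 2375/128 Hz
Zero-padding interpolates the spectrum (finer frequency grid)
but does NOT improve the true spectral resolution (ability to resolve close frequencies).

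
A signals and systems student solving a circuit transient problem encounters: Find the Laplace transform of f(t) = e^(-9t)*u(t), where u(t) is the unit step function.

Standard Laplace transform pair:
e^(-at)*u(t) <-> 1/(s+a)
With a = 9: L{e^(-9t)*u(t)} = 1/(s+9), ROC: Re(s) > -9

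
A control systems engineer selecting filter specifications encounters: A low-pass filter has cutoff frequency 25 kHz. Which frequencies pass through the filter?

A low-pass filter passes all frequencies below the cutoff frequency 25 kHz and attenuates higher frequencies.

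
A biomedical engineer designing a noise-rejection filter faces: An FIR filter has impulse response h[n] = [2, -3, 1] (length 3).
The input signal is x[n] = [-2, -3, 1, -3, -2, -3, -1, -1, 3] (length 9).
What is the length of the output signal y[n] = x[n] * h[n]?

For linear convolution, the output length is:
len(y) = len(x) + len(h) - 1 = 9 + 3 - 1 = 11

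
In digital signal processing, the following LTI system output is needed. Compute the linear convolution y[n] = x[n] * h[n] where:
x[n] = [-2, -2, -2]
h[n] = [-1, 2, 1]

y[n] = sum_k x[k]*h[n-k]. Output length = len(x) + len(h) - 1 = 3 + 3 - 1 = 5.
y[0] = -2*-1 = 2
y[1] = -2*-1 + -2*2 = -2
y[2] = -2*-1 + -2*2 + -2*1 = -4
y[3] = -2*2 + -2*1 = -6
y[4] = -2*1 = -2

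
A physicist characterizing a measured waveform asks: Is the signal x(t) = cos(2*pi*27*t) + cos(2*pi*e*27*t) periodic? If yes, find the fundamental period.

f1 = 27 Hz, f2 = 27*e Hz
Ratio f2/f1 = e, which is irrational.
Since the frequency ratio is irrational, no common period exists.
The signal is not periodic.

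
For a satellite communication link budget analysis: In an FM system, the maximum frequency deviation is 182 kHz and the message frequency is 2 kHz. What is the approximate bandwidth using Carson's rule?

Carson's rule: BW = 2*(delta_f + f_m)
= 2*(182 + 2) kHz = 368 kHz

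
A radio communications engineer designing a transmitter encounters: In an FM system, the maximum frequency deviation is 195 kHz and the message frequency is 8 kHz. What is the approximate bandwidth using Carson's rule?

Carson's rule: BW = 2*(delta_f + f_m)
= 2*(195 + 8) kHz = 406 kHz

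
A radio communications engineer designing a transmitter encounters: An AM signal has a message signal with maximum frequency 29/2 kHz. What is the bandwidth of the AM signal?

In AM (double-sideband), the bandwidth is twice the message frequency.
BW = 2 * f_m = 2 * 29/2 kHz = 29 kHz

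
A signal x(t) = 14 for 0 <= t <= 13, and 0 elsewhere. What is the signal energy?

Energy = integral of |x(t)|^2 dt over the signal duration
= 14^2 * 13 = 196 * 13 = 2548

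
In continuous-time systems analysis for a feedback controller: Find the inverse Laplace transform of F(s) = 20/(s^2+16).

Standard pair: w/(s^2+w^2) <-> sin(wt)*u(t)
Recognize w^2 = 16, so w = 4; numerator 20 = 5*4.
f(t) = 5*sin(4t)*u(t)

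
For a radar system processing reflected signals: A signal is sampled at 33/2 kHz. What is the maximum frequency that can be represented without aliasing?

The maximum frequency that can be represented without aliasing
is the Nyquist frequency: f_max = f_s / 2 = 33/2 kHz / 2 = 33/4 kHz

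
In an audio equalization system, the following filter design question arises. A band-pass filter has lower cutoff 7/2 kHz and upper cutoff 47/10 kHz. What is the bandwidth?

Bandwidth = f_high - f_low
= 47/10 kHz - 7/2 kHz = 6/5 kHz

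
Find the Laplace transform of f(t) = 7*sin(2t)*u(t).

Standard pair: sin(wt)*u(t) <-> w/(s^2+w^2)
With w = 2: L{7*sin(2t)*u(t)} = 14/(s^2+4)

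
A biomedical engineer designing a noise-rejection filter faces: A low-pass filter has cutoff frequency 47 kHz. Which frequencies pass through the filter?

A low-pass filter passes all frequencies below the cutoff frequency 47 kHz and attenuates higher frequencies.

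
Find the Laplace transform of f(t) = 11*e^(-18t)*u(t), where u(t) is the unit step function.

Standard Laplace transform pair:
e^(-at)*u(t) <-> 1/(s+a)
With a = 18: L{11*e^(-18t)*u(t)} = 11/(s+18), ROC: Re(s) > -18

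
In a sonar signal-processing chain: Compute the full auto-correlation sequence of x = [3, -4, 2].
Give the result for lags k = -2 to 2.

r_xx[k] = sum_m x[m]*x[m+k], indexed from 0, for k = -2 to 2:
  r_xx[-2] = x[2]*x[0] = 6
  r_xx[-1] = x[1]*x[0] + x[2]*x[1] = -20
  r_xx[0] = x[0]*x[0] + x[1]*x[1] + x[2]*x[2] = 29
  r_xx[1] = x[0]*x[1] + x[1]*x[2] = -20
  r_xx[2] = x[0]*x[2] = 6
r_xx = [6, -20, 29, -20, 6]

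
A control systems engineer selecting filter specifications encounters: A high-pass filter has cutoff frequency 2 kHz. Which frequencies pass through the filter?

A high-pass filter passes all frequencies above the cutoff frequency 2 kHz and attenuates lower frequencies.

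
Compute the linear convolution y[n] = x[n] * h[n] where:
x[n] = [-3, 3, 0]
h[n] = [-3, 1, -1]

y[n] = sum_k x[k]*h[n-k]. Output length = len(x) + len(h) - 1 = 3 + 3 - 1 = 5.
y[0] = -3*-3 = 9
y[1] = 3*-3 + -3*1 = -12
y[2] = 0*-3 + 3*1 + -3*-1 = 6
y[3] = 0*1 + 3*-1 = -3
y[4] = 0*-1 = 0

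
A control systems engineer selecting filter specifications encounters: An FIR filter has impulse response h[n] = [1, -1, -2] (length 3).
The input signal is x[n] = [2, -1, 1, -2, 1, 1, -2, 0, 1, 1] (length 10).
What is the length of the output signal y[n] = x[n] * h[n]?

For linear convolution, the output length is:
len(y) = len(x) + len(h) - 1 = 10 + 3 - 1 = 12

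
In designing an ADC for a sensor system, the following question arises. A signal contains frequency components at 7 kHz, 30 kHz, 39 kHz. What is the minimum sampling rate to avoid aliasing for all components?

The highest frequency component is f_max = 39 kHz.
Nyquist rate = 2 * f_max = 2 * 39 kHz = 78 kHz.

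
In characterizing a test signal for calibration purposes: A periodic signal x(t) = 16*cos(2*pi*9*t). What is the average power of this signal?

Average power of A*cos(wt) is A^2/2.
P = 16^2 / 2 = 256/2 = 128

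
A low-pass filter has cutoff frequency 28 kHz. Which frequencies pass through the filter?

A low-pass filter passes all frequencies below the cutoff frequency 28 kHz and attenuates higher frequencies.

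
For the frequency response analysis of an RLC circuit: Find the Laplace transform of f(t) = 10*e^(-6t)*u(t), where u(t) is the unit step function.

Standard Laplace transform pair:
e^(-at)*u(t) <-> 1/(s+a)
With a = 6: L{10*e^(-6t)*u(t)} = 10/(s+6), ROC: Re(s) > -6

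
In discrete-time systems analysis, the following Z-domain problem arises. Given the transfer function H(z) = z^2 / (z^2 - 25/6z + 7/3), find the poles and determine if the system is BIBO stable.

Poles are roots of the denominator: z^2 - 25/6z + 7/3 = 0.
Quadratic formula: z = [-(-25/6) +/- sqrt((-25/6)^2 - 4*(7/3))] / 2
Discriminant = 625/36 - 28/3 = 289/36; sqrt = 17/6.
z = (25/6 +/- 17/6) / 2 => z = 7/2 or z = 2/3.
|p1| = 7/2, |p2| = 2/3.
For BIBO stability, all poles must lie inside the unit circle (|p| < 1).
System is UNSTABLE since at least one |p| >= 1.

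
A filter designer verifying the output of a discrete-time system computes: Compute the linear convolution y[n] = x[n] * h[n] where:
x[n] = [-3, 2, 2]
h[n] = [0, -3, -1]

y[n] = sum_k x[k]*h[n-k]. Output length = len(x) + len(h) - 1 = 3 + 3 - 1 = 5.
y[0] = -3*0 = 0
y[1] = 2*0 + -3*-3 = 9
y[2] = 2*0 + 2*-3 + -3*-1 = -3
y[3] = 2*-3 + 2*-1 = -8
y[4] = 2*-1 = -2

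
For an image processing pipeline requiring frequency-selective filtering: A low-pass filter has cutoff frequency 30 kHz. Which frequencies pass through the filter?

A low-pass filter passes all frequencies below the cutoff frequency 30 kHz and attenuates higher frequencies.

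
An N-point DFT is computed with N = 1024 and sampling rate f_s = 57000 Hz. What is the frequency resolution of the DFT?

DFT frequency resolution = f_s / N
= 57000 / 1024 = 7125/128 Hz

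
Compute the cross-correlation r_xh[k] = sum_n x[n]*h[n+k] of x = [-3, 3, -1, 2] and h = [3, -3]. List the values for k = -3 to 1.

Both sequences indexed from 0 and zero outside their support.
Lags with overlap: k = -3 to 1.
  r_xh[-3] = x[3]*h[0] = 6
  r_xh[-2] = x[2]*h[0] + x[3]*h[1] = -9
  r_xh[-1] = x[1]*h[0] + x[2]*h[1] = 12
  r_xh[0] = x[0]*h[0] + x[1]*h[1] = -18
  r_xh[1] = x[0]*h[1] = 9
r_xh = [6, -9, 12, -18, 9] (for k = -3, ..., 1)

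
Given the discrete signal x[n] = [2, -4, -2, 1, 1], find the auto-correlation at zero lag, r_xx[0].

The auto-correlation at zero lag r_xx[0] equals the signal energy.
r_xx[0] = sum of x[n]^2 = 2^2 + (-4)^2 + (-2)^2 + 1^2 + 1^2
= 4 + 16 + 4 + 1 + 1 = 26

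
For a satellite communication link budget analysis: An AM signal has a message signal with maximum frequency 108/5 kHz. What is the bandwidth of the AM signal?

In AM (double-sideband), the bandwidth is twice the message frequency.
BW = 2 * f_m = 2 * 108/5 kHz = 216/5 kHz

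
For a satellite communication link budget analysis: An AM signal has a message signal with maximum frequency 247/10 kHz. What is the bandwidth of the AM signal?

In AM (double-sideband), the bandwidth is twice the message frequency.
BW = 2 * f_m = 2 * 247/10 kHz = 247/5 kHz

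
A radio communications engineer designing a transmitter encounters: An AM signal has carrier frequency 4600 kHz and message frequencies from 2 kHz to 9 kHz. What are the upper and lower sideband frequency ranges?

Upper sideband (USB) = fc + [fm_low, fm_high] = 4600 + [2, 9] = [4602, 4609] kHz
Lower sideband (LSB) = fc - [fm_high, fm_low] = 4600 - [9, 2] = [4591, 4598] kHz
Total occupied spectrum: 4591 kHz to 4609 kHz (plus carrier at 4600 kHz)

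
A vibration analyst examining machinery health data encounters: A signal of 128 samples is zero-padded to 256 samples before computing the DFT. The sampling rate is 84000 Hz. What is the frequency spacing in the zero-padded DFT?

Original DFT: N = 128, resolution = f_s/N = 84000/128 = 2625/4 Hz
Zero-padded DFT: N = 256, resolution = f_s/N = 84000/256 = 2625/8 Hz
Zero-padding interpolates the spectrum (finer frequency grid)
but does NOT improve the true spectral resolution (ability to resolve close frequencies).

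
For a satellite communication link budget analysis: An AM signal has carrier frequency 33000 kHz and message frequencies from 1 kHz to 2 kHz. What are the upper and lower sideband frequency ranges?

Upper sideband (USB) = fc + [fm_low, fm_high] = 33000 + [1, 2] = [33001, 33002] kHz
Lower sideband (LSB) = fc - [fm_high, fm_low] = 33000 - [2, 1] = [32998, 32999] kHz
Total occupied spectrum: 32998 kHz to 33002 kHz (plus carrier at 33000 kHz)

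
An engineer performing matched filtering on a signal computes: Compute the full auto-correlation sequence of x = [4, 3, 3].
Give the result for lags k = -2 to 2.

r_xx[k] = sum_m x[m]*x[m+k], indexed from 0, for k = -2 to 2:
  r_xx[-2] = x[2]*x[0] = 12
  r_xx[-1] = x[1]*x[0] + x[2]*x[1] = 21
  r_xx[0] = x[0]*x[0] + x[1]*x[1] + x[2]*x[2] = 34
  r_xx[1] = x[0]*x[1] + x[1]*x[2] = 21
  r_xx[2] = x[0]*x[2] = 12
r_xx = [12, 21, 34, 21, 12]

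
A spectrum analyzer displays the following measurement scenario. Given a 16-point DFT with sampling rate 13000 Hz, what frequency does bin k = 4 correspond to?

The frequency of DFT bin k is: f_k = k * f_s / N
f_4 = 4 * 13000 / 16 = 3250 Hz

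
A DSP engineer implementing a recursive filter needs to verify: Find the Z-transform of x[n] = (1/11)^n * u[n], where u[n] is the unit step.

The Z-transform of a^n * u[n] is z/(z-a) for |z| > |a|.
Here a = 1/11, so X(z) = z/(z - (1/11)) = 11z/(11z - 1)
ROC: |z| > 1/11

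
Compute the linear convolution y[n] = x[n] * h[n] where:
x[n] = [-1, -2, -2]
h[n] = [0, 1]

y[n] = sum_k x[k]*h[n-k]. Output length = len(x) + len(h) - 1 = 3 + 2 - 1 = 4.
y[0] = -1*0 = 0
y[1] = -2*0 + -1*1 = -1
y[2] = -2*0 + -2*1 = -2
y[3] = -2*1 = -2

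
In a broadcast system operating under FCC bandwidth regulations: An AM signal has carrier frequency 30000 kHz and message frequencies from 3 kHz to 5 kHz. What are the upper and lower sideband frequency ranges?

Upper sideband (USB) = fc + [fm_low, fm_high] = 30000 + [3, 5] = [30003, 30005] kHz
Lower sideband (LSB) = fc - [fm_high, fm_low] = 30000 - [5, 3] = [29995, 29997] kHz
Total occupied spectrum: 29995 kHz to 30005 kHz (plus carrier at 30000 kHz)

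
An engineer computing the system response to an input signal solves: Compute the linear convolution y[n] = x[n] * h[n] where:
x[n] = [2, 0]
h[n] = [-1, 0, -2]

y[n] = sum_k x[k]*h[n-k]. Output length = len(x) + len(h) - 1 = 2 + 3 - 1 = 4.
y[0] = 2*-1 = -2
y[1] = 0*-1 + 2*0 = 0
y[2] = 0*0 + 2*-2 = -4
y[3] = 0*-2 = 0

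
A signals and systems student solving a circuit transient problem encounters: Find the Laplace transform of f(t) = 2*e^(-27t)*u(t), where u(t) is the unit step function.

Standard Laplace transform pair:
e^(-at)*u(t) <-> 1/(s+a)
With a = 27: L{2*e^(-27t)*u(t)} = 2/(s+27), ROC: Re(s) > -27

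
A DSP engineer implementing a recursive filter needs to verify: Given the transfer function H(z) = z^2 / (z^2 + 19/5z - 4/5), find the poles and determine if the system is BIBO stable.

Poles are roots of the denominator: z^2 + 19/5z - 4/5 = 0.
Quadratic formula: z = [-(19/5) +/- sqrt((19/5)^2 - 4*(-4/5))] / 2
Discriminant = 361/25 + 16/5 = 441/25; sqrt = 21/5.
z = (-19/5 +/- 21/5) / 2 => z = 1/5 or z = -4.
|p1| = 4, |p2| = 1/5.
For BIBO stability, all poles must lie inside the unit circle (|p| < 1).
System is UNSTABLE since at least one |p| >= 1.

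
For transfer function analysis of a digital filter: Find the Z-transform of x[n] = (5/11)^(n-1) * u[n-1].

Time-shifting property: if X(z) = Z{x[n]}, then Z{x[n-d]} = z^(-d) * X(z)
X(z) = z/(z - 5/11) for x[n] = (5/11)^n * u[n]
Z{x[n-1]} = z^(-1) * z/(z - 5/11) = 1/(z - 5/11)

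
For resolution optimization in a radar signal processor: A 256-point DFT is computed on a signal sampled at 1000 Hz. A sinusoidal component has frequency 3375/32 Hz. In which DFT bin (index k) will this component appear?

DFT frequency resolution = f_s/N = 1000/256 = 125/32 Hz
Bin index k = f_signal / resolution = 3375/32 / 125/32 = 27
The signal frequency 3375/32 Hz falls in DFT bin k = 27.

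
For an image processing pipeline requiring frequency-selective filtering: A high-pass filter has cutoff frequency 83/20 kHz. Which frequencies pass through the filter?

A high-pass filter passes all frequencies above the cutoff frequency 83/20 kHz and attenuates lower frequencies.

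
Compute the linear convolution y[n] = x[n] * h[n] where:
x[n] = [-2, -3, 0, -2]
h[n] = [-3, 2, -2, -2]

y[n] = sum_k x[k]*h[n-k]. Output length = len(x) + len(h) - 1 = 4 + 4 - 1 = 7.
y[0] = -2*-3 = 6
y[1] = -3*-3 + -2*2 = 5
y[2] = 0*-3 + -3*2 + -2*-2 = -2
y[3] = -2*-3 + 0*2 + -3*-2 + -2*-2 = 16
y[4] = -2*2 + 0*-2 + -3*-2 = 2
y[5] = -2*-2 + 0*-2 = 4
y[6] = -2*-2 = 4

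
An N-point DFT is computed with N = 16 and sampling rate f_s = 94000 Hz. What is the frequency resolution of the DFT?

DFT frequency resolution = f_s / N
= 94000 / 16 = 5875 Hz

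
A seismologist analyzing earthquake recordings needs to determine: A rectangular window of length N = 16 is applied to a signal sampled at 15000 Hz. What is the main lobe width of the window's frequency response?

For a rectangular window of length N,
the main lobe width in frequency is 2*f_s/N.
= 2*15000/16 = 1875 Hz
This determines the minimum frequency separation for resolving two sinusoids.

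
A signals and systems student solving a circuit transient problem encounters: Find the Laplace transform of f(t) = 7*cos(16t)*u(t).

Standard pair: cos(wt)*u(t) <-> s/(s^2+w^2)
With w = 16: L{7*cos(16t)*u(t)} = 7s/(s^2+256)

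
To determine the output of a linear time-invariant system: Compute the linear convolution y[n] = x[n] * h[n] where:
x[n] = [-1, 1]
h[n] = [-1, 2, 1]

y[n] = sum_k x[k]*h[n-k]. Output length = len(x) + len(h) - 1 = 2 + 3 - 1 = 4.
y[0] = -1*-1 = 1
y[1] = 1*-1 + -1*2 = -3
y[2] = 1*2 + -1*1 = 1
y[3] = 1*1 = 1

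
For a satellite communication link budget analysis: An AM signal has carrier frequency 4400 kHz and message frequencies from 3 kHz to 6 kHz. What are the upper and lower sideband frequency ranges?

Upper sideband (USB) = fc + [fm_low, fm_high] = 4400 + [3, 6] = [4403, 4406] kHz
Lower sideband (LSB) = fc - [fm_high, fm_low] = 4400 - [6, 3] = [4394, 4397] kHz
Total occupied spectrum: 4394 kHz to 4406 kHz (plus carrier at 4400 kHz)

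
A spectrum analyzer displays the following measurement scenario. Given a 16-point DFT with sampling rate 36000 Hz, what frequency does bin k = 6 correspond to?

The frequency of DFT bin k is: f_k = k * f_s / N
f_6 = 6 * 36000 / 16 = 13500 Hz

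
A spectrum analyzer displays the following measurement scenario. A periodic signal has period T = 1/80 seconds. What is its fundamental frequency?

The fundamental frequency is the reciprocal of the period.
f = 1/T = 1/(1/80) = 80 Hz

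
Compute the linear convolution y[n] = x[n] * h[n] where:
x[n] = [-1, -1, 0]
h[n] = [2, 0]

y[n] = sum_k x[k]*h[n-k]. Output length = len(x) + len(h) - 1 = 3 + 2 - 1 = 4.
y[0] = -1*2 = -2
y[1] = -1*2 + -1*0 = -2
y[2] = 0*2 + -1*0 = 0
y[3] = 0*0 = 0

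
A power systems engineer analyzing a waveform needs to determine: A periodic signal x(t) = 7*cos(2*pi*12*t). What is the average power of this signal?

Average power of A*cos(wt) is A^2/2.
P = 7^2 / 2 = 49/2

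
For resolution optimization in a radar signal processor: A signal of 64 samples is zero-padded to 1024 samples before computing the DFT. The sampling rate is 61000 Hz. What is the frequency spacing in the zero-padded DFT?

Original DFT: N = 64, resolution = f_s/N = 61000/64 = 7625/8 Hz
Zero-padded DFT: N = 1024, resolution = f_s/N = 61000/1024 = 7625/128 Hz
Zero-padding interpolates the spectrum (finer frequency grid)
but does NOT improve the true spectral resolution (ability to resolve close frequencies).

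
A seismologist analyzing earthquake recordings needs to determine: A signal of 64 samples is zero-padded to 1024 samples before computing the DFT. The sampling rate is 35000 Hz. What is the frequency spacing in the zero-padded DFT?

Original DFT: N = 64, resolution = f_s/N = 35000/64 = 4375/8 Hz
Zero-padded DFT: N = 1024, resolution = f_s/N = 35000/1024 = 4375/128 Hz
Zero-padding interpolates the spectrum (finer frequency grid)
but does NOT improve the true spectral resolution (ability to resolve close frequencies).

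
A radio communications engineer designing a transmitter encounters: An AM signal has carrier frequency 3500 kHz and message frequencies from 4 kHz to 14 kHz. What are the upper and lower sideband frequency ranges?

Upper sideband (USB) = fc + [fm_low, fm_high] = 3500 + [4, 14] = [3504, 3514] kHz
Lower sideband (LSB) = fc - [fm_high, fm_low] = 3500 - [14, 4] = [3486, 3496] kHz
Total occupied spectrum: 3486 kHz to 3514 kHz (plus carrier at 3500 kHz)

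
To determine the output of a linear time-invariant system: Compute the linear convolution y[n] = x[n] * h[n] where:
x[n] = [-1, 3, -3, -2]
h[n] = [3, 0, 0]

y[n] = sum_k x[k]*h[n-k]. Output length = len(x) + len(h) - 1 = 4 + 3 - 1 = 6.
y[0] = -1*3 = -3
y[1] = 3*3 + -1*0 = 9
y[2] = -3*3 + 3*0 + -1*0 = -9
y[3] = -2*3 + -3*0 + 3*0 = -6
y[4] = -2*0 + -3*0 = 0
y[5] = -2*0 = 0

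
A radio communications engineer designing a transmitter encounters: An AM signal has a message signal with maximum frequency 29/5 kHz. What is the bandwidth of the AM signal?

In AM (double-sideband), the bandwidth is twice the message frequency.
BW = 2 * f_m = 2 * 29/5 kHz = 58/5 kHz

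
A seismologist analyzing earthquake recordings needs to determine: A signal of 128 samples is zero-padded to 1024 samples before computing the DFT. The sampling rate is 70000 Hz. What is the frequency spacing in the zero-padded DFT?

Original DFT: N = 128, resolution = f_s/N = 70000/128 = 4375/8 Hz
Zero-padded DFT: N = 1024, resolution = f_s/N = 70000/1024 = 4375/64 Hz
Zero-padding interpolates the spectrum (finer frequency grid)
but does NOT improve the true spectral resolution (ability to resolve close frequencies).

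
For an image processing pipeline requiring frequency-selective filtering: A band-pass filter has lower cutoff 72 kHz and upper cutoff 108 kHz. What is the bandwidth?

Bandwidth = f_high - f_low
= 108 kHz - 72 kHz = 36 kHz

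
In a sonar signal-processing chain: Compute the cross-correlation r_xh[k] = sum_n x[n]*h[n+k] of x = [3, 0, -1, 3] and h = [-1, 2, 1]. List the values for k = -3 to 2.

Both sequences indexed from 0 and zero outside their support.
Lags with overlap: k = -3 to 2.
  r_xh[-3] = x[3]*h[0] = -3
  r_xh[-2] = x[2]*h[0] + x[3]*h[1] = 7
  r_xh[-1] = x[1]*h[0] + x[2]*h[1] + x[3]*h[2] = 1
  r_xh[0] = x[0]*h[0] + x[1]*h[1] + x[2]*h[2] = -4
  r_xh[1] = x[0]*h[1] + x[1]*h[2] = 6
  r_xh[2] = x[0]*h[2] = 3
r_xh = [-3, 7, 1, -4, 6, 3] (for k = -3, ..., 2)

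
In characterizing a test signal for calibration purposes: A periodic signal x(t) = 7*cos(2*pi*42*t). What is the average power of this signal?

Average power of A*cos(wt) is A^2/2.
P = 7^2 / 2 = 49/2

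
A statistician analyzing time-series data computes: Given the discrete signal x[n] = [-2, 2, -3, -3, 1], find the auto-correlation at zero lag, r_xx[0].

The auto-correlation at zero lag r_xx[0] equals the signal energy.
r_xx[0] = sum of x[n]^2 = (-2)^2 + 2^2 + (-3)^2 + (-3)^2 + 1^2
= 4 + 4 + 9 + 9 + 1 = 27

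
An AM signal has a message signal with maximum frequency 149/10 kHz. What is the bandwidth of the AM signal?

In AM (double-sideband), the bandwidth is twice the message frequency.
BW = 2 * f_m = 2 * 149/10 kHz = 149/5 kHz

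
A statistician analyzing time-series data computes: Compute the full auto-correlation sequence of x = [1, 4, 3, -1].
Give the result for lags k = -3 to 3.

r_xx[k] = sum_m x[m]*x[m+k], indexed from 0, for k = -3 to 3:
  r_xx[-3] = x[3]*x[0] = -1
  r_xx[-2] = x[2]*x[0] + x[3]*x[1] = -1
  r_xx[-1] = x[1]*x[0] + x[2]*x[1] + x[3]*x[2] = 13
  r_xx[0] = x[0]*x[0] + x[1]*x[1] + x[2]*x[2] + x[3]*x[3] = 27
  r_xx[1] = x[0]*x[1] + x[1]*x[2] + x[2]*x[3] = 13
  r_xx[2] = x[0]*x[2] + x[1]*x[3] = -1
  r_xx[3] = x[0]*x[3] = -1
r_xx = [-1, -1, 13, 27, 13, -1, -1]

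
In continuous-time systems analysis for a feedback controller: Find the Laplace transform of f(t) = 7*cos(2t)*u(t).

Standard pair: cos(wt)*u(t) <-> s/(s^2+w^2)
With w = 2: L{7*cos(2t)*u(t)} = 7s/(s^2+4)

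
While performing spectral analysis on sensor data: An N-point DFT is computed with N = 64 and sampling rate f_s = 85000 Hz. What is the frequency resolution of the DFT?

DFT frequency resolution = f_s / N
= 85000 / 64 = 10625/8 Hz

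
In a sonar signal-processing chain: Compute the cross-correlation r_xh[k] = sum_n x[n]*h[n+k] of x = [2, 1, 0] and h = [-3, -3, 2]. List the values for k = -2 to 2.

Both sequences indexed from 0 and zero outside their support.
Lags with overlap: k = -2 to 2.
  r_xh[-2] = x[2]*h[0] = 0
  r_xh[-1] = x[1]*h[0] + x[2]*h[1] = -3
  r_xh[0] = x[0]*h[0] + x[1]*h[1] + x[2]*h[2] = -9
  r_xh[1] = x[0]*h[1] + x[1]*h[2] = -4
  r_xh[2] = x[0]*h[2] = 4
r_xh = [0, -3, -9, -4, 4] (for k = -2, ..., 2)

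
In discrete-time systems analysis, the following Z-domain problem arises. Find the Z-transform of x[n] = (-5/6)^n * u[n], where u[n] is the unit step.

The Z-transform of a^n * u[n] is z/(z-a) for |z| > |a|.
Here a = -5/6, so X(z) = z/(z - (-5/6)) = 6z/(6z + 5)
ROC: |z| > 5/6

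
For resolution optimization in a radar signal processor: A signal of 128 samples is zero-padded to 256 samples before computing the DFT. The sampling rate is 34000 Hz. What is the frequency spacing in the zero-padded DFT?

Original DFT: N = 128, resolution = f_s/N = 34000/128 = 2125/8 Hz
Zero-padded DFT: N = 256, resolution = f_s/N = 34000/256 = 2125/16 Hz
Zero-padding interpolates the spectrum (finer frequency grid)
but does NOT improve the true spectral resolution (ability to resolve close frequencies).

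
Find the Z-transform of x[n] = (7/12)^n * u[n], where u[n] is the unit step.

The Z-transform of a^n * u[n] is z/(z-a) for |z| > |a|.
Here a = 7/12, so X(z) = z/(z - (7/12)) = 12z/(12z - 7)
ROC: |z| > 7/12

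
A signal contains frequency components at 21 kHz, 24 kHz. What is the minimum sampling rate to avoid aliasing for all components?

The highest frequency component is f_max = 24 kHz.
Nyquist rate = 2 * f_max = 2 * 24 kHz = 48 kHz.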